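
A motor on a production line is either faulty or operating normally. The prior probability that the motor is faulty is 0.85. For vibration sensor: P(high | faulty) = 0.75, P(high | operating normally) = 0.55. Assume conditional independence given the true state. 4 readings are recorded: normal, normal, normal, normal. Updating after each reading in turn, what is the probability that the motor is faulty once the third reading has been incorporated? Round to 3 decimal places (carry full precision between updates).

0.493

Apply Bayes' rule sequentially, carrying P(faulty) forward.
After 'normal': P(faulty) = 0.25·0.8500 / (0.25·0.8500 + 0.45·0.1500) ≈ 0.7589
After 'normal': P(faulty) = 0.25·0.7589 / (0.25·0.7589 + 0.45·0.2411) ≈ 0.6362
After 'normal': P(faulty) = 0.25·0.6362 / (0.25·0.6362 + 0.45·0.3638) ≈ 0.4928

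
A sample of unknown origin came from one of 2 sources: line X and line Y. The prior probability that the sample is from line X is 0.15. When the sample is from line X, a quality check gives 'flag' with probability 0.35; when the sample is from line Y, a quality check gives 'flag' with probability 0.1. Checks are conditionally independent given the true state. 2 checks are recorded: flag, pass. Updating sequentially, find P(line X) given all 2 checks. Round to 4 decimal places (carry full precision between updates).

0.3085

After 'flag': P(line X) = 0.35·0.1500 / (0.35·0.1500 + 0.1·0.8500) ≈ 0.3818
After 'pass': P(line X) = 0.65·0.3818 / (0.65·0.3818 + 0.9·0.6182) ≈ 0.3085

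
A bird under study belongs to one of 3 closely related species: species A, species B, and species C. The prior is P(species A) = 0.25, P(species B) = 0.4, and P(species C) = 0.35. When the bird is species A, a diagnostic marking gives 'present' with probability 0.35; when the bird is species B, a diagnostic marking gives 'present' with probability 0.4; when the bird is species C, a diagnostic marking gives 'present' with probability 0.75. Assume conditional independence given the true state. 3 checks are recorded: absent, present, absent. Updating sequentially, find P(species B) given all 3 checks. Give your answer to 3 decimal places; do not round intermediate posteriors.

After 'absent': normaliser = 0.65·0.2500 + 0.6·0.4000 + 0.25·0.3500; P(species A) ≈ 0.3316, P(species B) ≈ 0.4898, P(species C) ≈ 0.1786
After 'present': normaliser = 0.35·0.3316 + 0.4·0.4898 + 0.75·0.1786; P(species A) ≈ 0.2603, P(species B) ≈ 0.4394, P(species C) ≈ 0.3003
After 'absent': normaliser = 0.65·0.2603 + 0.6·0.4394 + 0.25·0.3003; P(species A) ≈ 0.3331, P(species B) ≈ 0.5190, P(species C) ≈ 0.1478

0.519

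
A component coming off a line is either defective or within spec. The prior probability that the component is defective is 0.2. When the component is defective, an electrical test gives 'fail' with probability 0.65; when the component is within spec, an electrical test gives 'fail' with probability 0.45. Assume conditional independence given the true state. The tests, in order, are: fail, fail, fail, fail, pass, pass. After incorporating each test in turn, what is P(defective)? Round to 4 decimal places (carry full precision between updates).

After 'fail': P(defective) = 0.65·0.2000 / (0.65·0.2000 + 0.45·0.8000) ≈ 0.2653
After 'fail': P(defective) = 0.65·0.2653 / (0.65·0.2653 + 0.45·0.7347) ≈ 0.3428
After 'fail': P(defective) = 0.65·0.3428 / (0.65·0.3428 + 0.45·0.6572) ≈ 0.4297
After 'fail': P(defective) = 0.65·0.4297 / (0.65·0.4297 + 0.45·0.5703) ≈ 0.5211
After 'pass': P(defective) = 0.35·0.5211 / (0.35·0.5211 + 0.55·0.4789) ≈ 0.4092
After 'pass': P(defective) = 0.35·0.4092 / (0.35·0.4092 + 0.55·0.5908) ≈ 0.3059

0.3059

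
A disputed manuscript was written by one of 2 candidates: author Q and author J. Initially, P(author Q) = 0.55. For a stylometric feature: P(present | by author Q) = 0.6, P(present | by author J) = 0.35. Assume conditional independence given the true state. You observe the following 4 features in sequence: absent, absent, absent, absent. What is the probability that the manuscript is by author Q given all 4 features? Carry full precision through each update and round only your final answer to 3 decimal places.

After 'absent': P(author Q) = 0.4·0.5500 / (0.4·0.5500 + 0.65·0.4500) ≈ 0.4293
After 'absent': P(author Q) = 0.4·0.4293 / (0.4·0.4293 + 0.65·0.5707) ≈ 0.3164
After 'absent': P(author Q) = 0.4·0.3164 / (0.4·0.3164 + 0.65·0.6836) ≈ 0.2217
After 'absent': P(author Q) = 0.4·0.2217 / (0.4·0.2217 + 0.65·0.7783) ≈ 0.1491

0.149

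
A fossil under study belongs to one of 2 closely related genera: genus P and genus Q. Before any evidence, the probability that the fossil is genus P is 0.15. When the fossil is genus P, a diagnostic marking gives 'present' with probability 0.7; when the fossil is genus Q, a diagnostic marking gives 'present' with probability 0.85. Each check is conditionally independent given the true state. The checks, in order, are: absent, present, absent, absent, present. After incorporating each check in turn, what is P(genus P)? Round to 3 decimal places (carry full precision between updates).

After 'absent': P(genus P) = 0.3·0.1500 / (0.3·0.1500 + 0.15·0.8500) ≈ 0.2609
After 'present': P(genus P) = 0.7·0.2609 / (0.7·0.2609 + 0.85·0.7391) ≈ 0.2252
After 'absent': P(genus P) = 0.3·0.2252 / (0.3·0.2252 + 0.15·0.7748) ≈ 0.3676
After 'absent': P(genus P) = 0.3·0.3676 / (0.3·0.3676 + 0.15·0.6324) ≈ 0.5376
After 'present': P(genus P) = 0.7·0.5376 / (0.7·0.5376 + 0.85·0.4624) ≈ 0.4891

0.489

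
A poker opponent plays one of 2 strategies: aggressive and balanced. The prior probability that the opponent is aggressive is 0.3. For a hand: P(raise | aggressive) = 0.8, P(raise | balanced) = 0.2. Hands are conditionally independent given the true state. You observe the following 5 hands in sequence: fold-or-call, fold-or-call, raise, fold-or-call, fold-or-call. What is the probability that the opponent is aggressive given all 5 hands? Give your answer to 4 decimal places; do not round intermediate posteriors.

After 'fold-or-call': P(aggressive) = 0.2·0.3000 / (0.2·0.3000 + 0.8·0.7000) ≈ 0.0968
After 'fold-or-call': P(aggressive) = 0.2·0.0968 / (0.2·0.0968 + 0.8·0.9032) ≈ 0.0261
After 'raise': P(aggressive) = 0.8·0.0261 / (0.8·0.0261 + 0.2·0.9739) ≈ 0.0968
After 'fold-or-call': P(aggressive) = 0.2·0.0968 / (0.2·0.0968 + 0.8·0.9032) ≈ 0.0261
After 'fold-or-call': P(aggressive) = 0.2·0.0261 / (0.2·0.0261 + 0.8·0.9739) ≈ 0.0067

0.0067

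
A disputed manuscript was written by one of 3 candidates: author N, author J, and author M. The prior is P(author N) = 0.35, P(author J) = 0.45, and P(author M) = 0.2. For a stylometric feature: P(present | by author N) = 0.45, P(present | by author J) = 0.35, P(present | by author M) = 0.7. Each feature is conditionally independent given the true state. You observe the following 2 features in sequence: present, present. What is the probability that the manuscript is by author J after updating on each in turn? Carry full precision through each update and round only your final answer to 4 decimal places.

After 'present': normaliser = 0.45·0.3500 + 0.35·0.4500 + 0.7·0.2000; P(author N) ≈ 0.3462, P(author J) ≈ 0.3462, P(author M) ≈ 0.3077
After 'present': normaliser = 0.45·0.3462 + 0.35·0.3462 + 0.7·0.3077; P(author N) ≈ 0.3164, P(author J) ≈ 0.2461, P(author M) ≈ 0.4375

0.2461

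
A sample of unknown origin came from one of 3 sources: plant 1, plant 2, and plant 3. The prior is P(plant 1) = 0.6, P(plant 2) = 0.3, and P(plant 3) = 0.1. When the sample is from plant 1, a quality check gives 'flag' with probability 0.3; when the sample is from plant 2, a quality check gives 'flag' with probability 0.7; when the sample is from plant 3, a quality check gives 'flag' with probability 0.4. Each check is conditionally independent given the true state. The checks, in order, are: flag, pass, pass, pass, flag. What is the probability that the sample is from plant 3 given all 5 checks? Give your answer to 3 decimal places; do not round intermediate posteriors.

0.133

After 'flag': normaliser = 0.3·0.6000 + 0.7·0.3000 + 0.4·0.1000; P(plant 1) ≈ 0.4186, P(plant 2) ≈ 0.4884, P(plant 3) ≈ 0.0930
After 'pass': normaliser = 0.7·0.4186 + 0.3·0.4884 + 0.6·0.0930; P(plant 1) ≈ 0.5915, P(plant 2) ≈ 0.2958, P(plant 3) ≈ 0.1127
After 'pass': normaliser = 0.7·0.5915 + 0.3·0.2958 + 0.6·0.1127; P(plant 1) ≈ 0.7259, P(plant 2) ≈ 0.1556, P(plant 3) ≈ 0.1185
After 'pass': normaliser = 0.7·0.7259 + 0.3·0.1556 + 0.6·0.1185; P(plant 1) ≈ 0.8118, P(plant 2) ≈ 0.0746, P(plant 3) ≈ 0.1136
After 'flag': normaliser = 0.3·0.8118 + 0.7·0.0746 + 0.4·0.1136; P(plant 1) ≈ 0.7138, P(plant 2) ≈ 0.1530, P(plant 3) ≈ 0.1332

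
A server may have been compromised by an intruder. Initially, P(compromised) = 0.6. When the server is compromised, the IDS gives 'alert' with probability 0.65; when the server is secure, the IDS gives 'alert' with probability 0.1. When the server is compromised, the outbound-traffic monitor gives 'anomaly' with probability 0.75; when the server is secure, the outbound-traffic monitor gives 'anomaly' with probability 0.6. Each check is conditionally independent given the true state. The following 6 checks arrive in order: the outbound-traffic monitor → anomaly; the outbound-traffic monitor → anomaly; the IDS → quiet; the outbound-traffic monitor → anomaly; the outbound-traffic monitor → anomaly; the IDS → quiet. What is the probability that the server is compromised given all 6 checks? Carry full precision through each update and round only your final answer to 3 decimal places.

0.356

Each posterior becomes the prior for the next update.
After the outbound-traffic monitor='anomaly': P(compromised) = 0.75·0.6000 / (0.75·0.6000 + 0.6·0.4000) ≈ 0.6522
After the outbound-traffic monitor='anomaly': P(compromised) = 0.75·0.6522 / (0.75·0.6522 + 0.6·0.3478) ≈ 0.7009
After the IDS='quiet': P(compromised) = 0.35·0.7009 / (0.35·0.7009 + 0.9·0.2991) ≈ 0.4768
After the outbound-traffic monitor='anomaly': P(compromised) = 0.75·0.4768 / (0.75·0.4768 + 0.6·0.5232) ≈ 0.5326
After the outbound-traffic monitor='anomaly': P(compromised) = 0.75·0.5326 / (0.75·0.5326 + 0.6·0.4674) ≈ 0.5875
After the IDS='quiet': P(compromised) = 0.35·0.5875 / (0.35·0.5875 + 0.9·0.4125) ≈ 0.3564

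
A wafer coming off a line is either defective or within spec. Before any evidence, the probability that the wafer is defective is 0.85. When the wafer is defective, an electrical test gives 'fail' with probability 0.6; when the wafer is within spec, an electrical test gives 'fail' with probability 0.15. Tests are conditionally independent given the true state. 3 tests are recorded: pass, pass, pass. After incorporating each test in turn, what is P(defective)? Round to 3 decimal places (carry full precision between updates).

Each posterior becomes the prior for the next update.
After 'pass': P(defective) = 0.4·0.8500 / (0.4·0.8500 + 0.85·0.1500) ≈ 0.7273
After 'pass': P(defective) = 0.4·0.7273 / (0.4·0.7273 + 0.85·0.2727) ≈ 0.5565
After 'pass': P(defective) = 0.4·0.5565 / (0.4·0.5565 + 0.85·0.4435) ≈ 0.3713

0.371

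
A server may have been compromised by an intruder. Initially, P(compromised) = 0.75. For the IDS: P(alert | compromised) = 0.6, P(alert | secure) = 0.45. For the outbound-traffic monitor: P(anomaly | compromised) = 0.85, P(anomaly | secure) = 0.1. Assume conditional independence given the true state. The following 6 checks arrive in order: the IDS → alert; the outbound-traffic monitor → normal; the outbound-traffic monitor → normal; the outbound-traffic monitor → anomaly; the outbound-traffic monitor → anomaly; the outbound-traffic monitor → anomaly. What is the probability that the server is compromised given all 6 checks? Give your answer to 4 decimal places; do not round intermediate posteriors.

Each posterior becomes the prior for the next update.
After the IDS='alert': P(compromised) = 0.6·0.7500 / (0.6·0.7500 + 0.45·0.2500) ≈ 0.8000
After the outbound-traffic monitor='normal': P(compromised) = 0.15·0.8000 / (0.15·0.8000 + 0.9·0.2000) ≈ 0.4000
After the outbound-traffic monitor='normal': P(compromised) = 0.15·0.4000 / (0.15·0.4000 + 0.9·0.6000) ≈ 0.1000
After the outbound-traffic monitor='anomaly': P(compromised) = 0.85·0.1000 / (0.85·0.1000 + 0.1·0.9000) ≈ 0.4857
After the outbound-traffic monitor='anomaly': P(compromised) = 0.85·0.4857 / (0.85·0.4857 + 0.1·0.5143) ≈ 0.8892
After the outbound-traffic monitor='anomaly': P(compromised) = 0.85·0.8892 / (0.85·0.8892 + 0.1·0.1108) ≈ 0.9856

0.9856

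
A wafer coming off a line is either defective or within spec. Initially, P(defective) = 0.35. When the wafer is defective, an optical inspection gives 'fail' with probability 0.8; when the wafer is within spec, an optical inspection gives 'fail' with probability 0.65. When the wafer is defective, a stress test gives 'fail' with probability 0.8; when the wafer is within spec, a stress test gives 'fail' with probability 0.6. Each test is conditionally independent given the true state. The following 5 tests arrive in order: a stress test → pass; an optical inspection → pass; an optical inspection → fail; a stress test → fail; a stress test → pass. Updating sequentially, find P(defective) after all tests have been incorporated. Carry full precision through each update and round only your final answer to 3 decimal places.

0.112

Apply Bayes' rule sequentially, carrying P(defective) forward.
After a stress test='pass': P(defective) = 0.2·0.3500 / (0.2·0.3500 + 0.4·0.6500) ≈ 0.2121
After an optical inspection='pass': P(defective) = 0.2·0.2121 / (0.2·0.2121 + 0.35·0.7879) ≈ 0.1333
After an optical inspection='fail': P(defective) = 0.8·0.1333 / (0.8·0.1333 + 0.65·0.8667) ≈ 0.1592
After a stress test='fail': P(defective) = 0.8·0.1592 / (0.8·0.1592 + 0.6·0.8408) ≈ 0.2016
After a stress test='pass': P(defective) = 0.2·0.2016 / (0.2·0.2016 + 0.4·0.7984) ≈ 0.1121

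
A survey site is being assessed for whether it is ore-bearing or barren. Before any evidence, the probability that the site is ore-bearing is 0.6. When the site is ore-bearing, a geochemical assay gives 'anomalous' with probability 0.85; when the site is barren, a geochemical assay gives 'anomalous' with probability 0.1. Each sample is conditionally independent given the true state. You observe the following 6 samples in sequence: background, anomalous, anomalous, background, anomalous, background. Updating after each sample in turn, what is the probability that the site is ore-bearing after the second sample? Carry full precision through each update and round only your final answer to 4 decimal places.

Each posterior becomes the prior for the next update.
After 'background': P(ore) = 0.15·0.6000 / (0.15·0.6000 + 0.9·0.4000) ≈ 0.2000
After 'anomalous': P(ore) = 0.85·0.2000 / (0.85·0.2000 + 0.1·0.8000) ≈ 0.6800

0.6800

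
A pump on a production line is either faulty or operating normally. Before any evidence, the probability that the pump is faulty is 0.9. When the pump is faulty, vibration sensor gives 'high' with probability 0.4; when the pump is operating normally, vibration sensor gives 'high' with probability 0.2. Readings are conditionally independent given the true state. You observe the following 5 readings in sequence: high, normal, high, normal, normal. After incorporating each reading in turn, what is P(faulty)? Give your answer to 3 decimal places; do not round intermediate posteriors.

Apply Bayes' rule sequentially, carrying P(faulty) forward.
After 'high': P(faulty) = 0.4·0.9000 / (0.4·0.9000 + 0.2·0.1000) ≈ 0.9474
After 'normal': P(faulty) = 0.6·0.9474 / (0.6·0.9474 + 0.8·0.0526) ≈ 0.9310
After 'high': P(faulty) = 0.4·0.9310 / (0.4·0.9310 + 0.2·0.0690) ≈ 0.9643
After 'normal': P(faulty) = 0.6·0.9643 / (0.6·0.9643 + 0.8·0.0357) ≈ 0.9529
After 'normal': P(faulty) = 0.6·0.9529 / (0.6·0.9529 + 0.8·0.0471) ≈ 0.9382

0.938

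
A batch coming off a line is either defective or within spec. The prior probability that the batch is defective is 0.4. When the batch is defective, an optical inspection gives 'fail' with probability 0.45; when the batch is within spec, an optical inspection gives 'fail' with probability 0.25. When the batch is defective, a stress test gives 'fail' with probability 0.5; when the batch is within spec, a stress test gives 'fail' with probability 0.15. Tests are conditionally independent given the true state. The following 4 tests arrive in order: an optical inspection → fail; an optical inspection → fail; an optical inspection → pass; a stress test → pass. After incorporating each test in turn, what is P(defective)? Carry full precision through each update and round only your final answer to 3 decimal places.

0.482

Apply Bayes' rule sequentially, carrying P(defective) forward.
After an optical inspection='fail': P(defective) = 0.45·0.4000 / (0.45·0.4000 + 0.25·0.6000) ≈ 0.5455
After an optical inspection='fail': P(defective) = 0.45·0.5455 / (0.45·0.5455 + 0.25·0.4545) ≈ 0.6835
After an optical inspection='pass': P(defective) = 0.55·0.6835 / (0.55·0.6835 + 0.75·0.3165) ≈ 0.6130
After a stress test='pass': P(defective) = 0.5·0.6130 / (0.5·0.6130 + 0.85·0.3870) ≈ 0.4823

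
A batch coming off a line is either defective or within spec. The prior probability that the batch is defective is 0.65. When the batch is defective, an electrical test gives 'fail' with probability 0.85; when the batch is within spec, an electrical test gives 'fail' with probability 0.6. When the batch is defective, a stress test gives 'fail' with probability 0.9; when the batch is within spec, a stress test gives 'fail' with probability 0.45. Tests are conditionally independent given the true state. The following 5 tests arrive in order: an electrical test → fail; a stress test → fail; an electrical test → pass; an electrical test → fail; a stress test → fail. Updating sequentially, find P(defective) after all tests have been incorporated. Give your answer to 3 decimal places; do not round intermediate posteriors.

After an electrical test='fail': P(defective) = 0.85·0.6500 / (0.85·0.6500 + 0.6·0.3500) ≈ 0.7246
After a stress test='fail': P(defective) = 0.9·0.7246 / (0.9·0.7246 + 0.45·0.2754) ≈ 0.8403
After an electrical test='pass': P(defective) = 0.15·0.8403 / (0.15·0.8403 + 0.4·0.1597) ≈ 0.6637
After an electrical test='fail': P(defective) = 0.85·0.6637 / (0.85·0.6637 + 0.6·0.3363) ≈ 0.7365
After a stress test='fail': P(defective) = 0.9·0.7365 / (0.9·0.7365 + 0.45·0.2635) ≈ 0.8483

0.848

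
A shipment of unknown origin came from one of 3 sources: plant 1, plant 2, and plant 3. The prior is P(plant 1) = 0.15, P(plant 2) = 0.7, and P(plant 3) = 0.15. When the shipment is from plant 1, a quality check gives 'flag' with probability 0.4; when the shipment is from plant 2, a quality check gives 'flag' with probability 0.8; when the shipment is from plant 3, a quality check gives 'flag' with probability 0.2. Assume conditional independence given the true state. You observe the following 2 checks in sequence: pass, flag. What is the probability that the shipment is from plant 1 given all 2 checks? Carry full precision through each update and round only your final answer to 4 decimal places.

After 'pass': normaliser = 0.6·0.1500 + 0.2·0.7000 + 0.8·0.1500; P(plant 1) ≈ 0.2571, P(plant 2) ≈ 0.4000, P(plant 3) ≈ 0.3429
After 'flag': normaliser = 0.4·0.2571 + 0.8·0.4000 + 0.2·0.3429; P(plant 1) ≈ 0.2093, P(plant 2) ≈ 0.6512, P(plant 3) ≈ 0.1395

0.2093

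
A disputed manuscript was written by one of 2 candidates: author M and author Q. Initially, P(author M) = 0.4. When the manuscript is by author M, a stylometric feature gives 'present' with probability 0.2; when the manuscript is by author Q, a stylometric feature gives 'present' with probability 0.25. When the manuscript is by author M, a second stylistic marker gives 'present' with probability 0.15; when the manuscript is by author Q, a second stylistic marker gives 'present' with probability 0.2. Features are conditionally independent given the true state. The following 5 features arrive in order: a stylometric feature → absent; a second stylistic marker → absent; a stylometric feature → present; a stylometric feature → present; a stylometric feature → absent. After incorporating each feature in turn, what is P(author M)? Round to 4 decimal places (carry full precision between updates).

0.3403

After a stylometric feature='absent': P(author M) = 0.8·0.4000 / (0.8·0.4000 + 0.75·0.6000) ≈ 0.4156
After a second stylistic marker='absent': P(author M) = 0.85·0.4156 / (0.85·0.4156 + 0.8·0.5844) ≈ 0.4304
After a stylometric feature='present': P(author M) = 0.2·0.4304 / (0.2·0.4304 + 0.25·0.5696) ≈ 0.3767
After a stylometric feature='present': P(author M) = 0.2·0.3767 / (0.2·0.3767 + 0.25·0.6233) ≈ 0.3259
After a stylometric feature='absent': P(author M) = 0.8·0.3259 / (0.8·0.3259 + 0.75·0.6741) ≈ 0.3403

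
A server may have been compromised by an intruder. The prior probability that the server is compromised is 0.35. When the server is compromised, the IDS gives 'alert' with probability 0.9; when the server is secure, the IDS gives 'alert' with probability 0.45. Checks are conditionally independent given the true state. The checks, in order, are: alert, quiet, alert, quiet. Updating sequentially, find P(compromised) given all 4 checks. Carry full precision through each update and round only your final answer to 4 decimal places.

0.0665

After 'alert': P(compromised) = 0.9·0.3500 / (0.9·0.3500 + 0.45·0.6500) ≈ 0.5185
After 'quiet': P(compromised) = 0.1·0.5185 / (0.1·0.5185 + 0.55·0.4815) ≈ 0.1637
After 'alert': P(compromised) = 0.9·0.1637 / (0.9·0.1637 + 0.45·0.8363) ≈ 0.2814
After 'quiet': P(compromised) = 0.1·0.2814 / (0.1·0.2814 + 0.55·0.7186) ≈ 0.0665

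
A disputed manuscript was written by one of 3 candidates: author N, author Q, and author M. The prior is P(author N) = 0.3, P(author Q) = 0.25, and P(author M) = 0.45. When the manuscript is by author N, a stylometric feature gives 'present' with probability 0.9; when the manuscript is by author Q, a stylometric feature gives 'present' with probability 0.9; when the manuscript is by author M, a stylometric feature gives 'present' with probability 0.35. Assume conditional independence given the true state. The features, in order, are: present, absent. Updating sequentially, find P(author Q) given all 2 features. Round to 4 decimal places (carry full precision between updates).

After 'present': normaliser = 0.9·0.3000 + 0.9·0.2500 + 0.35·0.4500; P(author N) ≈ 0.4138, P(author Q) ≈ 0.3448, P(author M) ≈ 0.2414
After 'absent': normaliser = 0.1·0.4138 + 0.1·0.3448 + 0.65·0.2414; P(author N) ≈ 0.1778, P(author Q) ≈ 0.1481, P(author M) ≈ 0.6741

0.1481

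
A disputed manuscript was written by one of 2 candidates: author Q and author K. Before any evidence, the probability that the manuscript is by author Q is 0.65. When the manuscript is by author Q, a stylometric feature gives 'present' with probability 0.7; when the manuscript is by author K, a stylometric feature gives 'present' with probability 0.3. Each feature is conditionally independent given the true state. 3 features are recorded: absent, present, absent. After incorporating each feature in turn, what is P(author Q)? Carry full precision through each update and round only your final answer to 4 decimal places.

After 'absent': P(author Q) = 0.3·0.6500 / (0.3·0.6500 + 0.7·0.3500) ≈ 0.4432
After 'present': P(author Q) = 0.7·0.4432 / (0.7·0.4432 + 0.3·0.5568) ≈ 0.6500
After 'absent': P(author Q) = 0.3·0.6500 / (0.3·0.6500 + 0.7·0.3500) ≈ 0.4432

0.4432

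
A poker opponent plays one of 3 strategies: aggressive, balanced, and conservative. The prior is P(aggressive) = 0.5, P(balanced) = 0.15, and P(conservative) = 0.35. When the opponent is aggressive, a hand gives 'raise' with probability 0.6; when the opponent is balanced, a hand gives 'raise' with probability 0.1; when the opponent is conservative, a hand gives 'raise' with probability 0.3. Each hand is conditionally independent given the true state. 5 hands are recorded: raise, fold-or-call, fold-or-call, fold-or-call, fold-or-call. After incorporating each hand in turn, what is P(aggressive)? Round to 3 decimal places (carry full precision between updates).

0.180

After 'raise': normaliser = 0.6·0.5000 + 0.1·0.1500 + 0.3·0.3500; P(aggressive) ≈ 0.7143, P(balanced) ≈ 0.0357, P(conservative) ≈ 0.2500
After 'fold-or-call': normaliser = 0.4·0.7143 + 0.9·0.0357 + 0.7·0.2500; P(aggressive) ≈ 0.5797, P(balanced) ≈ 0.0652, P(conservative) ≈ 0.3551
After 'fold-or-call': normaliser = 0.4·0.5797 + 0.9·0.0652 + 0.7·0.3551; P(aggressive) ≈ 0.4301, P(balanced) ≈ 0.1089, P(conservative) ≈ 0.4610
After 'fold-or-call': normaliser = 0.4·0.4301 + 0.9·0.1089 + 0.7·0.4610; P(aggressive) ≈ 0.2902, P(balanced) ≈ 0.1653, P(conservative) ≈ 0.5444
After 'fold-or-call': normaliser = 0.4·0.2902 + 0.9·0.1653 + 0.7·0.5444; P(aggressive) ≈ 0.1797, P(balanced) ≈ 0.2303, P(conservative) ≈ 0.5900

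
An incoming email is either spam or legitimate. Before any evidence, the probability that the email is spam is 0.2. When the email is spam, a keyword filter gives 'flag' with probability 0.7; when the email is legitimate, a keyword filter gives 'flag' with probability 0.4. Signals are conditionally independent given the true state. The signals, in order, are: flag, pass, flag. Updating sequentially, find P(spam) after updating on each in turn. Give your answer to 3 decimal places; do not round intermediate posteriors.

Apply Bayes' rule sequentially, carrying P(spam) forward.
After 'flag': P(spam) = 0.7·0.2000 / (0.7·0.2000 + 0.4·0.8000) ≈ 0.3043
After 'pass': P(spam) = 0.3·0.3043 / (0.3·0.3043 + 0.6·0.6957) ≈ 0.1795
After 'flag': P(spam) = 0.7·0.1795 / (0.7·0.1795 + 0.4·0.8205) ≈ 0.2768

0.277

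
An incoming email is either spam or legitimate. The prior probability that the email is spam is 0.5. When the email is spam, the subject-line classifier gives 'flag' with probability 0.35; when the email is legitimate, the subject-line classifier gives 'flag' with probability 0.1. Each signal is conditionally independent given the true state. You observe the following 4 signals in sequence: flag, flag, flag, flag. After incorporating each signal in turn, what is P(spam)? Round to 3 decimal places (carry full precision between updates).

0.993

After 'flag': P(spam) = 0.35·0.5000 / (0.35·0.5000 + 0.1·0.5000) ≈ 0.7778
After 'flag': P(spam) = 0.35·0.7778 / (0.35·0.7778 + 0.1·0.2222) ≈ 0.9245
After 'flag': P(spam) = 0.35·0.9245 / (0.35·0.9245 + 0.1·0.0755) ≈ 0.9772
After 'flag': P(spam) = 0.35·0.9772 / (0.35·0.9772 + 0.1·0.0228) ≈ 0.9934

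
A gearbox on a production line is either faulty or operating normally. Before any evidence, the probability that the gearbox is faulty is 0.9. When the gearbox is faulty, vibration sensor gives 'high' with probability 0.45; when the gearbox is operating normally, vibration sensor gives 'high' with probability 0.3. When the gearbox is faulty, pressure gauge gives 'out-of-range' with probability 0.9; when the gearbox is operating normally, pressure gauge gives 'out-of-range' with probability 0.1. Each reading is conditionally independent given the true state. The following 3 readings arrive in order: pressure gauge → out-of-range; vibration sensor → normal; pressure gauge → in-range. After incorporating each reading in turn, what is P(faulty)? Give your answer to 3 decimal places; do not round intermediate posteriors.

Each posterior becomes the prior for the next update.
After pressure gauge='out-of-range': P(faulty) = 0.9·0.9000 / (0.9·0.9000 + 0.1·0.1000) ≈ 0.9878
After vibration sensor='normal': P(faulty) = 0.55·0.9878 / (0.55·0.9878 + 0.7·0.0122) ≈ 0.9845
After pressure gauge='in-range': P(faulty) = 0.1·0.9845 / (0.1·0.9845 + 0.9·0.0155) ≈ 0.8761

0.876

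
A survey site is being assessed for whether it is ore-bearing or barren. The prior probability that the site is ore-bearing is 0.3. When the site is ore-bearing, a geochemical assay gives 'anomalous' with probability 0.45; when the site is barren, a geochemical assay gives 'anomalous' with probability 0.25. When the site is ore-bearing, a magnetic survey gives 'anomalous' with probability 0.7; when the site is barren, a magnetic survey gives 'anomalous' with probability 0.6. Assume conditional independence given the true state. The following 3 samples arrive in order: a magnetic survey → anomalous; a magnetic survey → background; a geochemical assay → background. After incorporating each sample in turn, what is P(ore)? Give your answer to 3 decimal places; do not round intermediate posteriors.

0.216

After a magnetic survey='anomalous': P(ore) = 0.7·0.3000 / (0.7·0.3000 + 0.6·0.7000) ≈ 0.3333
After a magnetic survey='background': P(ore) = 0.3·0.3333 / (0.3·0.3333 + 0.4·0.6667) ≈ 0.2727
After a geochemical assay='background': P(ore) = 0.55·0.2727 / (0.55·0.2727 + 0.75·0.7273) ≈ 0.2157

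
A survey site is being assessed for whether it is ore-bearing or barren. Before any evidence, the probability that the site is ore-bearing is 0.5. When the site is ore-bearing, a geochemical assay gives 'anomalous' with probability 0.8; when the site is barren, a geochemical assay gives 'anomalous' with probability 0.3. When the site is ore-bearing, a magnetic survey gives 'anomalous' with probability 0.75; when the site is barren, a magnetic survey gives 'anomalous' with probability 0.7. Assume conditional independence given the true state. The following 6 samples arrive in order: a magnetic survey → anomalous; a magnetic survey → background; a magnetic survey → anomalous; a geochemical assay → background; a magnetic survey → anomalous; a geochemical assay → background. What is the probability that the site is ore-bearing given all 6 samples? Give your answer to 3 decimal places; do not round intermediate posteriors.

After a magnetic survey='anomalous': P(ore) = 0.75·0.5000 / (0.75·0.5000 + 0.7·0.5000) ≈ 0.5172
After a magnetic survey='background': P(ore) = 0.25·0.5172 / (0.25·0.5172 + 0.3·0.4828) ≈ 0.4717
After a magnetic survey='anomalous': P(ore) = 0.75·0.4717 / (0.75·0.4717 + 0.7·0.5283) ≈ 0.4889
After a geochemical assay='background': P(ore) = 0.2·0.4889 / (0.2·0.4889 + 0.7·0.5111) ≈ 0.2147
After a magnetic survey='anomalous': P(ore) = 0.75·0.2147 / (0.75·0.2147 + 0.7·0.7853) ≈ 0.2265
After a geochemical assay='background': P(ore) = 0.2·0.2265 / (0.2·0.2265 + 0.7·0.7735) ≈ 0.0772

0.077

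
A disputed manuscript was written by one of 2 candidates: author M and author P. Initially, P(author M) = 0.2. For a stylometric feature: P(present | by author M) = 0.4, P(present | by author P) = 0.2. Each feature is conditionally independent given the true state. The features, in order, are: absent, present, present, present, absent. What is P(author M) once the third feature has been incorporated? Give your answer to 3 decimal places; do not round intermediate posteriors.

After 'absent': P(author M) = 0.6·0.2000 / (0.6·0.2000 + 0.8·0.8000) ≈ 0.1579
After 'present': P(author M) = 0.4·0.1579 / (0.4·0.1579 + 0.2·0.8421) ≈ 0.2727
After 'present': P(author M) = 0.4·0.2727 / (0.4·0.2727 + 0.2·0.7273) ≈ 0.4286

0.429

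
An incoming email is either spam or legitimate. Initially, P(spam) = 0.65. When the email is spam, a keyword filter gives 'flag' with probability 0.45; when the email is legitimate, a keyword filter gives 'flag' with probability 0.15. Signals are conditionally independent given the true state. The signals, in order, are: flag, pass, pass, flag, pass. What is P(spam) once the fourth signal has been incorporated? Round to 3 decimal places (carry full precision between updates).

0.875

After 'flag': P(spam) = 0.45·0.6500 / (0.45·0.6500 + 0.15·0.3500) ≈ 0.8478
After 'pass': P(spam) = 0.55·0.8478 / (0.55·0.8478 + 0.85·0.1522) ≈ 0.7828
After 'pass': P(spam) = 0.55·0.7828 / (0.55·0.7828 + 0.85·0.2172) ≈ 0.6999
After 'flag': P(spam) = 0.45·0.6999 / (0.45·0.6999 + 0.15·0.3001) ≈ 0.8750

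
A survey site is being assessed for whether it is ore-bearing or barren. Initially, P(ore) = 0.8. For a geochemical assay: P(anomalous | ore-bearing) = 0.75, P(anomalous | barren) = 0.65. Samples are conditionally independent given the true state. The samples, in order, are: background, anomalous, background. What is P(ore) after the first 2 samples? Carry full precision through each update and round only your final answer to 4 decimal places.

After 'background': P(ore) = 0.25·0.8000 / (0.25·0.8000 + 0.35·0.2000) ≈ 0.7407
After 'anomalous': P(ore) = 0.75·0.7407 / (0.75·0.7407 + 0.65·0.2593) ≈ 0.7673

0.7673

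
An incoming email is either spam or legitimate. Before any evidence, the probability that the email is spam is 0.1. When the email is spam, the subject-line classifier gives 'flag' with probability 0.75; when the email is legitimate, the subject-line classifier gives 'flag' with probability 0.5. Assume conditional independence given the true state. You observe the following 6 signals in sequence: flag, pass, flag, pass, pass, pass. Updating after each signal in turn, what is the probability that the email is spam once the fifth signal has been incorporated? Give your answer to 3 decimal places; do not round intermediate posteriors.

0.030

After 'flag': P(spam) = 0.75·0.1000 / (0.75·0.1000 + 0.5·0.9000) ≈ 0.1429
After 'pass': P(spam) = 0.25·0.1429 / (0.25·0.1429 + 0.5·0.8571) ≈ 0.0769
After 'flag': P(spam) = 0.75·0.0769 / (0.75·0.0769 + 0.5·0.9231) ≈ 0.1111
After 'pass': P(spam) = 0.25·0.1111 / (0.25·0.1111 + 0.5·0.8889) ≈ 0.0588
After 'pass': P(spam) = 0.25·0.0588 / (0.25·0.0588 + 0.5·0.9412) ≈ 0.0303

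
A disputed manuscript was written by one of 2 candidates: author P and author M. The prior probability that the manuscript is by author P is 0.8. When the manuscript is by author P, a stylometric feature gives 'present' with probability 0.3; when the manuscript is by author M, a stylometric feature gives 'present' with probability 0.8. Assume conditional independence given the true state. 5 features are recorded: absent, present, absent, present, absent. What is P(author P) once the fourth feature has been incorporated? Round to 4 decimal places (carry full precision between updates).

0.8733

After 'absent': P(author P) = 0.7·0.8000 / (0.7·0.8000 + 0.2·0.2000) ≈ 0.9333
After 'present': P(author P) = 0.3·0.9333 / (0.3·0.9333 + 0.8·0.0667) ≈ 0.8400
After 'absent': P(author P) = 0.7·0.8400 / (0.7·0.8400 + 0.2·0.1600) ≈ 0.9484
After 'present': P(author P) = 0.3·0.9484 / (0.3·0.9484 + 0.8·0.0516) ≈ 0.8733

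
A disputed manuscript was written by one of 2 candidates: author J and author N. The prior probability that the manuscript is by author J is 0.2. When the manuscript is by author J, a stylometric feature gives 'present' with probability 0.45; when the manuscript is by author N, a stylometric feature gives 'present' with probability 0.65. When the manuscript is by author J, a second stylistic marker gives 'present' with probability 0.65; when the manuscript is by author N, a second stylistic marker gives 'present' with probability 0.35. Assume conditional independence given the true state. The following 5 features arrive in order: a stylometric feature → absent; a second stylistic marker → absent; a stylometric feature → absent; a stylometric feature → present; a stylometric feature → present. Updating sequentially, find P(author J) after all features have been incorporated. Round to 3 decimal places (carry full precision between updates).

After a stylometric feature='absent': P(author J) = 0.55·0.2000 / (0.55·0.2000 + 0.35·0.8000) ≈ 0.2821
After a second stylistic marker='absent': P(author J) = 0.35·0.2821 / (0.35·0.2821 + 0.65·0.7179) ≈ 0.1746
After a stylometric feature='absent': P(author J) = 0.55·0.1746 / (0.55·0.1746 + 0.35·0.8254) ≈ 0.2495
After a stylometric feature='present': P(author J) = 0.45·0.2495 / (0.45·0.2495 + 0.65·0.7505) ≈ 0.1871
After a stylometric feature='present': P(author J) = 0.45·0.1871 / (0.45·0.1871 + 0.65·0.8129) ≈ 0.1374

0.137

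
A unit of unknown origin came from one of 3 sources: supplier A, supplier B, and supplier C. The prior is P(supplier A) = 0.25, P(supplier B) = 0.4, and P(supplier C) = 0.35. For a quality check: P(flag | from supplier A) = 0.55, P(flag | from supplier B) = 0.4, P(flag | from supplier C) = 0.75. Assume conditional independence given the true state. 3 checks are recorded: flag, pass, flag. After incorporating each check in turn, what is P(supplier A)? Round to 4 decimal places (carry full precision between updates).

0.2797

After 'flag': normaliser = 0.55·0.2500 + 0.4·0.4000 + 0.75·0.3500; P(supplier A) ≈ 0.2455, P(supplier B) ≈ 0.2857, P(supplier C) ≈ 0.4688
After 'pass': normaliser = 0.45·0.2455 + 0.6·0.2857 + 0.25·0.4688; P(supplier A) ≈ 0.2768, P(supplier B) ≈ 0.4295, P(supplier C) ≈ 0.2936
After 'flag': normaliser = 0.55·0.2768 + 0.4·0.4295 + 0.75·0.2936; P(supplier A) ≈ 0.2797, P(supplier B) ≈ 0.3157, P(supplier C) ≈ 0.4046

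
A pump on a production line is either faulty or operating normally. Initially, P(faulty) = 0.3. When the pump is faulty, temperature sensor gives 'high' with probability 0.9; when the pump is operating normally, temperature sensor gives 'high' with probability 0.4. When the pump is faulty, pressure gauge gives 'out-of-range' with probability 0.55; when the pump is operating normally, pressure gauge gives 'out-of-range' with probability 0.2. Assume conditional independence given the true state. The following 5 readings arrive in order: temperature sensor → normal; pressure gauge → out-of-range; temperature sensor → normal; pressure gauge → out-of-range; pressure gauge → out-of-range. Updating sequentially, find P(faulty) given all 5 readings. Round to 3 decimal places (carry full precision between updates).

0.198

After temperature sensor='normal': P(faulty) = 0.1·0.3000 / (0.1·0.3000 + 0.6·0.7000) ≈ 0.0667
After pressure gauge='out-of-range': P(faulty) = 0.55·0.0667 / (0.55·0.0667 + 0.2·0.9333) ≈ 0.1642
After temperature sensor='normal': P(faulty) = 0.1·0.1642 / (0.1·0.1642 + 0.6·0.8358) ≈ 0.0317
After pressure gauge='out-of-range': P(faulty) = 0.55·0.0317 / (0.55·0.0317 + 0.2·0.9683) ≈ 0.0826
After pressure gauge='out-of-range': P(faulty) = 0.55·0.0826 / (0.55·0.0826 + 0.2·0.9174) ≈ 0.1984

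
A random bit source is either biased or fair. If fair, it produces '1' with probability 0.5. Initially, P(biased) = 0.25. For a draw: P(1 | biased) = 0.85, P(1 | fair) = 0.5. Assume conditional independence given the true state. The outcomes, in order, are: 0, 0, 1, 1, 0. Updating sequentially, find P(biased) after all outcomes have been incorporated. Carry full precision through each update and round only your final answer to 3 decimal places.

After '0': P(biased) = 0.15·0.2500 / (0.15·0.2500 + 0.5·0.7500) ≈ 0.0909
After '0': P(biased) = 0.15·0.0909 / (0.15·0.0909 + 0.5·0.9091) ≈ 0.0291
After '1': P(biased) = 0.85·0.0291 / (0.85·0.0291 + 0.5·0.9709) ≈ 0.0485
After '1': P(biased) = 0.85·0.0485 / (0.85·0.0485 + 0.5·0.9515) ≈ 0.0798
After '0': P(biased) = 0.15·0.0798 / (0.15·0.0798 + 0.5·0.9202) ≈ 0.0254

0.025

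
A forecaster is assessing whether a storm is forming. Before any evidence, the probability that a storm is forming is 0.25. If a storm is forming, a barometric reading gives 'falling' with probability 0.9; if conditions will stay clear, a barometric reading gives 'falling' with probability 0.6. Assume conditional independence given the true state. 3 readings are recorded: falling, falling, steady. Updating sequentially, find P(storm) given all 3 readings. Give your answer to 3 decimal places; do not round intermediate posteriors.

After 'falling': P(storm) = 0.9·0.2500 / (0.9·0.2500 + 0.6·0.7500) ≈ 0.3333
After 'falling': P(storm) = 0.9·0.3333 / (0.9·0.3333 + 0.6·0.6667) ≈ 0.4286
After 'steady': P(storm) = 0.1·0.4286 / (0.1·0.4286 + 0.4·0.5714) ≈ 0.1579

0.158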